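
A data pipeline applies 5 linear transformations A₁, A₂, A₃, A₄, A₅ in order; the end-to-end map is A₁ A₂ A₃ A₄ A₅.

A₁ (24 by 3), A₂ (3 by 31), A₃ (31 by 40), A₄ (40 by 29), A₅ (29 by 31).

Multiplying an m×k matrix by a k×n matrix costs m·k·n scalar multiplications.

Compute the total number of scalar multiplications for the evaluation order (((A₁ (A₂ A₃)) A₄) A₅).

56016

(A₂ A₃): 3×31 by 31×40 → 3×40, cost 3·31·40 = 3720
(A₁ (A₂ A₃)): 24×3 by 3×40 → 24×40, cost 24·3·40 = 2880; cumulative 6600
((A₁ (A₂ A₃)) A₄): 24×40 by 40×29 → 24×29, cost 24·40·29 = 27840; cumulative 34440
(((A₁ (A₂ A₃)) A₄) A₅): 24×29 by 29×31 → 24×31, cost 24·29·31 = 21576; cumulative 56016
Total: 56016 scalar multiplications.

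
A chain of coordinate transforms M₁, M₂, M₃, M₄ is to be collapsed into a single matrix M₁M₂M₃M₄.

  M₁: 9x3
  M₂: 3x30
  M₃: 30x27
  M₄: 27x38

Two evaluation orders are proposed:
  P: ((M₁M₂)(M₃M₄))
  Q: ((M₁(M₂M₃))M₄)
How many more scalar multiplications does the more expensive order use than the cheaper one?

Order P = ((M₁M₂)(M₃M₄)): (M₁M₂): 9×3 by 3×30 → 9×30, cost 9·3·30 = 810; (M₃M₄): 30×27 by 27×38 → 30×38, cost 30·27·38 = 30780; ((M₁M₂)(M₃M₄)): 9×30 by 30×38 → 9×38, cost 9·30·38 = 10260; cumulative 41850. Total 41850.
Order Q = ((M₁(M₂M₃))M₄): (M₂M₃): 3×30 by 30×27 → 3×27, cost 3·30·27 = 2430; (M₁(M₂M₃)): 9×3 by 3×27 → 9×27, cost 9·3·27 = 729; cumulative 3159; ((M₁(M₂M₃))M₄): 9×27 by 27×38 → 9×38, cost 9·27·38 = 9234; cumulative 12393. Total 12393.
Difference: |41850 − 12393| = 29457.

29457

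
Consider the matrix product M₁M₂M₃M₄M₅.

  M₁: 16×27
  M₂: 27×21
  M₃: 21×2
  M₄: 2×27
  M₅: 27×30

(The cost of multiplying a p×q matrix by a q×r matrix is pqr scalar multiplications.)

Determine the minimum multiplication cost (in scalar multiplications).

4578

Adjacent pairs: M₁M₂ = 16·27·21 = 9072; M₂M₃ = 27·21·2 = 1134; M₃M₄ = 21·2·27 = 1134; M₄M₅ = 2·27·30 = 1620.
Length 3: M₁..M₃: k=1: 0+1134+16·27·2=1998; k=2: 9072+0+16·21·2=9744 → min 1998 | M₂..M₄: k=2: 0+1134+27·21·27=16443; k=3: 1134+0+27·2·27=2592 → min 2592 | M₃..M₅: k=3: 0+1620+21·2·30=2880; k=4: 1134+0+21·27·30=18144 → min 2880.
Length 4: M₁..M₄: k=1: 0+2592+16·27·27=14256; k=2: 9072+1134+16·21·27=19278; k=3: 1998+0+16·2·27=2862 → min 2862 | M₂..M₅: k=2: 0+2880+27·21·30=19890; k=3: 1134+1620+27·2·30=4374; k=4: 2592+0+27·27·30=24462 → min 4374.
Length 5: M₁..M₅: k=1: 0+4374+16·27·30=17334; k=2: 9072+2880+16·21·30=22032; k=3: 1998+1620+16·2·30=4578; k=4: 2862+0+16·27·30=15822 → min 4578.
Optimal order: ((M₁(M₂M₃))(M₄M₅)) with cost 4578.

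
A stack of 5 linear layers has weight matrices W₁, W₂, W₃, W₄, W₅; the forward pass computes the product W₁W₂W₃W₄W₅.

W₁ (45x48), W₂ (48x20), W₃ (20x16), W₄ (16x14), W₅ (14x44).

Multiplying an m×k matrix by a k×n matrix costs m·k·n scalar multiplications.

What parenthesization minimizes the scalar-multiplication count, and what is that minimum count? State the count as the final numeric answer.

Adjacent pairs: W₁W₂ = 45·48·20 = 43200; W₂W₃ = 48·20·16 = 15360; W₃W₄ = 20·16·14 = 4480; W₄W₅ = 16·14·44 = 9856.
Length 3: W₁..W₃: k=1: 0+15360+45·48·16=49920; k=2: 43200+0+45·20·16=57600 → min 49920 | W₂..W₄: k=2: 0+4480+48·20·14=17920; k=3: 15360+0+48·16·14=26112 → min 17920 | W₃..W₅: k=3: 0+9856+20·16·44=23936; k=4: 4480+0+20·14·44=16800 → min 16800.
Length 4: W₁..W₄: k=1: 0+17920+45·48·14=48160; k=2: 43200+4480+45·20·14=60280; k=3: 49920+0+45·16·14=60000 → min 48160 | W₂..W₅: k=2: 0+16800+48·20·44=59040; k=3: 15360+9856+48·16·44=59008; k=4: 17920+0+48·14·44=47488 → min 47488.
Length 5: W₁..W₅: k=1: 0+47488+45·48·44=142528; k=2: 43200+16800+45·20·44=99600; k=3: 49920+9856+45·16·44=91456; k=4: 48160+0+45·14·44=75880 → min 75880.
Optimal parenthesization: ((W₁(W₂(W₃W₄)))W₅) with cost 75880.

75880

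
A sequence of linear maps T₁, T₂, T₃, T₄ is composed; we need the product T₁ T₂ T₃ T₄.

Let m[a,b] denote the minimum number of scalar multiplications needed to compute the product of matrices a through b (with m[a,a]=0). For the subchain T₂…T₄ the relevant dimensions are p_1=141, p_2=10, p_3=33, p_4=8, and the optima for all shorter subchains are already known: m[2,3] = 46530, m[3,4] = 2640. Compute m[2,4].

13920

m[2,4] = min over k∈[2,3] of m[2,k]+m[k+1,4]+p_{1}·p_k·p_{4}.
k=2: 0 + 2640 + 141·10·8 = 13920; k=3: 46530 + 0 + 141·33·8 = 83754.
Minimum: 13920 at k=2.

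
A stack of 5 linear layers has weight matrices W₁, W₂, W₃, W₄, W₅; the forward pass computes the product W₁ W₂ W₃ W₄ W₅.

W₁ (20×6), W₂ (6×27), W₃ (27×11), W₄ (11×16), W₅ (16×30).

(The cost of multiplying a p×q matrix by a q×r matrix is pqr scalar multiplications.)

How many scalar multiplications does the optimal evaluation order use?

9318

Adjacent pairs: W₁W₂ = 20·6·27 = 3240; W₂W₃ = 6·27·11 = 1782; W₃W₄ = 27·11·16 = 4752; W₄W₅ = 11·16·30 = 5280.
Length 3: W₁..W₃: k=1: 0+1782+20·6·11=3102; k=2: 3240+0+20·27·11=9180 → min 3102 | W₂..W₄: k=2: 0+4752+6·27·16=7344; k=3: 1782+0+6·11·16=2838 → min 2838 | W₃..W₅: k=3: 0+5280+27·11·30=14190; k=4: 4752+0+27·16·30=17712 → min 14190.
Length 4: W₁..W₄: k=1: 0+2838+20·6·16=4758; k=2: 3240+4752+20·27·16=16632; k=3: 3102+0+20·11·16=6622 → min 4758 | W₂..W₅: k=2: 0+14190+6·27·30=19050; k=3: 1782+5280+6·11·30=9042; k=4: 2838+0+6·16·30=5718 → min 5718.
Length 5: W₁..W₅: k=1: 0+5718+20·6·30=9318; k=2: 3240+14190+20·27·30=33630; k=3: 3102+5280+20·11·30=14982; k=4: 4758+0+20·16·30=14358 → min 9318.
Optimal order: (W₁ (((W₂ W₃) W₄) W₅)) with cost 9318.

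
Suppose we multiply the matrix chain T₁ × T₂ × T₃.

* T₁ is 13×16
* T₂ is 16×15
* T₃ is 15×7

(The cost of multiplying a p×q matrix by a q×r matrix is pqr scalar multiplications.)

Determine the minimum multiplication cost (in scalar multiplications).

Order (T₁ × (T₂ × T₃)): (T₂ × T₃): 16×15 by 15×7 → 16×7, cost 16·15·7 = 1680; (T₁ × (T₂ × T₃)): 13×16 by 16×7 → 13×7, cost 13·16·7 = 1456; cumulative 3136. Total 3136.
Order ((T₁ × T₂) × T₃): (T₁ × T₂): 13×16 by 16×15 → 13×15, cost 13·16·15 = 3120; ((T₁ × T₂) × T₃): 13×15 by 15×7 → 13×7, cost 13·15·7 = 1365; cumulative 4485. Total 4485.
Minimum: 3136.

3136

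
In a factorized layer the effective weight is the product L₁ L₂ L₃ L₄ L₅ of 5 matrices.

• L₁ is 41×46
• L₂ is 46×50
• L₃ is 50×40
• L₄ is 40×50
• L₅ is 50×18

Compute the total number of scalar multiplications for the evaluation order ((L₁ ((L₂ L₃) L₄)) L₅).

315200

(L₂ L₃): 46×50 by 50×40 → 46×40, cost 46·50·40 = 92000
((L₂ L₃) L₄): 46×40 by 40×50 → 46×50, cost 46·40·50 = 92000; cumulative 184000
(L₁ ((L₂ L₃) L₄)): 41×46 by 46×50 → 41×50, cost 41·46·50 = 94300; cumulative 278300
((L₁ ((L₂ L₃) L₄)) L₅): 41×50 by 50×18 → 41×18, cost 41·50·18 = 36900; cumulative 315200
Total: 315200 scalar multiplications.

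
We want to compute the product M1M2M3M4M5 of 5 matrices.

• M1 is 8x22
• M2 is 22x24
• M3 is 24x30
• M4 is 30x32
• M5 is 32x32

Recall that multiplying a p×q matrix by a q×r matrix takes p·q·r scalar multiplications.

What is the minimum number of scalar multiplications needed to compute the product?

25856

Adjacent pairs: M1M2 = 8·22·24 = 4224; M2M3 = 22·24·30 = 15840; M3M4 = 24·30·32 = 23040; M4M5 = 30·32·32 = 30720.
Length 3: M1..M3: k=1: 0+15840+8·22·30=21120; k=2: 4224+0+8·24·30=9984 → min 9984 | M2..M4: k=2: 0+23040+22·24·32=39936; k=3: 15840+0+22·30·32=36960 → min 36960 | M3..M5: k=3: 0+30720+24·30·32=53760; k=4: 23040+0+24·32·32=47616 → min 47616.
Length 4: M1..M4: k=1: 0+36960+8·22·32=42592; k=2: 4224+23040+8·24·32=33408; k=3: 9984+0+8·30·32=17664 → min 17664 | M2..M5: k=2: 0+47616+22·24·32=64512; k=3: 15840+30720+22·30·32=67680; k=4: 36960+0+22·32·32=59488 → min 59488.
Length 5: M1..M5: k=1: 0+59488+8·22·32=65120; k=2: 4224+47616+8·24·32=57984; k=3: 9984+30720+8·30·32=48384; k=4: 17664+0+8·32·32=25856 → min 25856.
Optimal order: ((((M1M2)M3)M4)M5) with cost 25856.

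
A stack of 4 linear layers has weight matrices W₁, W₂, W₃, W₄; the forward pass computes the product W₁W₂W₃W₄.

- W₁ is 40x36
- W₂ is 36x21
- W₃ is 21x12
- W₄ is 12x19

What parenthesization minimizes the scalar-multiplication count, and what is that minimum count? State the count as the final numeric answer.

35472

Adjacent pairs: W₁W₂ = 40·36·21 = 30240; W₂W₃ = 36·21·12 = 9072; W₃W₄ = 21·12·19 = 4788.
Length 3: W₁..W₃: k=1: 0+9072+40·36·12=26352; k=2: 30240+0+40·21·12=40320 → min 26352 | W₂..W₄: k=2: 0+4788+36·21·19=19152; k=3: 9072+0+36·12·19=17280 → min 17280.
Length 4: W₁..W₄: k=1: 0+17280+40·36·19=44640; k=2: 30240+4788+40·21·19=50988; k=3: 26352+0+40·12·19=35472 → min 35472.
Optimal parenthesization: ((W₁(W₂W₃))W₄) with cost 35472.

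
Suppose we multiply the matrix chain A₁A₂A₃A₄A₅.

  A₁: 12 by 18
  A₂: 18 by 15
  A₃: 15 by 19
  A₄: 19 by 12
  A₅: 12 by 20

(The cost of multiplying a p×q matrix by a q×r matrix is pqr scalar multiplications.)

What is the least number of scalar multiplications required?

Adjacent pairs: A₁A₂ = 12·18·15 = 3240; A₂A₃ = 18·15·19 = 5130; A₃A₄ = 15·19·12 = 3420; A₄A₅ = 19·12·20 = 4560.
Length 3: A₁..A₃: k=1: 0+5130+12·18·19=9234; k=2: 3240+0+12·15·19=6660 → min 6660 | A₂..A₄: k=2: 0+3420+18·15·12=6660; k=3: 5130+0+18·19·12=9234 → min 6660 | A₃..A₅: k=3: 0+4560+15·19·20=10260; k=4: 3420+0+15·12·20=7020 → min 7020.
Length 4: A₁..A₄: k=1: 0+6660+12·18·12=9252; k=2: 3240+3420+12·15·12=8820; k=3: 6660+0+12·19·12=9396 → min 8820 | A₂..A₅: k=2: 0+7020+18·15·20=12420; k=3: 5130+4560+18·19·20=16530; k=4: 6660+0+18·12·20=10980 → min 10980.
Length 5: A₁..A₅: k=1: 0+10980+12·18·20=15300; k=2: 3240+7020+12·15·20=13860; k=3: 6660+4560+12·19·20=15780; k=4: 8820+0+12·12·20=11700 → min 11700.
Optimal order: (((A₁A₂)(A₃A₄))A₅) with cost 11700.

11700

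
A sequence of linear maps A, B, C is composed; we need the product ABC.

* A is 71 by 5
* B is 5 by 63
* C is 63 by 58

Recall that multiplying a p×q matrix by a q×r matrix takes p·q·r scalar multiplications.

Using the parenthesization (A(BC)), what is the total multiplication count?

38860

(BC): 5×63 by 63×58 → 5×58, cost 5·63·58 = 18270
(A(BC)): 71×5 by 5×58 → 71×58, cost 71·5·58 = 20590; cumulative 38860
Total: 38860 scalar multiplications.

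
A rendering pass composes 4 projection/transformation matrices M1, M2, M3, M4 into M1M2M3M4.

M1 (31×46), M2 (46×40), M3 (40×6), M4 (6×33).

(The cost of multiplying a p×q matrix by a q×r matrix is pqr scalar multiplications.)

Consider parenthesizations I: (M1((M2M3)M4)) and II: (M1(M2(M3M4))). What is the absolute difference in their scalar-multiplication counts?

48492

Order I = (M1((M2M3)M4)): (M2M3): 46×40 by 40×6 → 46×6, cost 46·40·6 = 11040; ((M2M3)M4): 46×6 by 6×33 → 46×33, cost 46·6·33 = 9108; cumulative 20148; (M1((M2M3)M4)): 31×46 by 46×33 → 31×33, cost 31·46·33 = 47058; cumulative 67206. Total 67206.
Order II = (M1(M2(M3M4))): (M3M4): 40×6 by 6×33 → 40×33, cost 40·6·33 = 7920; (M2(M3M4)): 46×40 by 40×33 → 46×33, cost 46·40·33 = 60720; cumulative 68640; (M1(M2(M3M4))): 31×46 by 46×33 → 31×33, cost 31·46·33 = 47058; cumulative 115698. Total 115698.
Difference: |67206 − 115698| = 48492.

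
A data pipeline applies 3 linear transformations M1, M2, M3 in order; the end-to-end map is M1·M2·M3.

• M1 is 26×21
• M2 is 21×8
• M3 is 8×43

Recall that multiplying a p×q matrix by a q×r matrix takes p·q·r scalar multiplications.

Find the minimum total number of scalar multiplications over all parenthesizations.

Order (M1·(M2·M3)): (M2·M3): 21×8 by 8×43 → 21×43, cost 21·8·43 = 7224; (M1·(M2·M3)): 26×21 by 21×43 → 26×43, cost 26·21·43 = 23478; cumulative 30702. Total 30702.
Order ((M1·M2)·M3): (M1·M2): 26×21 by 21×8 → 26×8, cost 26·21·8 = 4368; ((M1·M2)·M3): 26×8 by 8×43 → 26×43, cost 26·8·43 = 8944; cumulative 13312. Total 13312.
Minimum: 13312.

13312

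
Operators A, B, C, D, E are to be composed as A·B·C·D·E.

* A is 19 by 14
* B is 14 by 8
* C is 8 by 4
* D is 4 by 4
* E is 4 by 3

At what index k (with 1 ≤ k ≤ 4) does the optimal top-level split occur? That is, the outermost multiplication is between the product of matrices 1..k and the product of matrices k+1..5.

Adjacent pairs: AB = 19·14·8 = 2128; BC = 14·8·4 = 448; CD = 8·4·4 = 128; DE = 4·4·3 = 48.
Length 3: A..C: k=1: 0+448+19·14·4=1512; k=2: 2128+0+19·8·4=2736 → min 1512 | B..D: k=2: 0+128+14·8·4=576; k=3: 448+0+14·4·4=672 → min 576 | C..E: k=3: 0+48+8·4·3=144; k=4: 128+0+8·4·3=224 → min 144.
Length 4: A..D: k=1: 0+576+19·14·4=1640; k=2: 2128+128+19·8·4=2864; k=3: 1512+0+19·4·4=1816 → min 1640 | B..E: k=2: 0+144+14·8·3=480; k=3: 448+48+14·4·3=664; k=4: 576+0+14·4·3=744 → min 480.
Top-level splits: k=1: (A..A)·(B..E) → 0+480+19·14·3 = 1278; k=2: (A..B)·(C..E) → 2128+144+19·8·3 = 2728; k=3: (A..C)·(D..E) → 1512+48+19·4·3 = 1788; k=4: (A..D)·(E..E) → 1640+0+19·4·3 = 1868.
Best split is after A, i.e. k = 1.

1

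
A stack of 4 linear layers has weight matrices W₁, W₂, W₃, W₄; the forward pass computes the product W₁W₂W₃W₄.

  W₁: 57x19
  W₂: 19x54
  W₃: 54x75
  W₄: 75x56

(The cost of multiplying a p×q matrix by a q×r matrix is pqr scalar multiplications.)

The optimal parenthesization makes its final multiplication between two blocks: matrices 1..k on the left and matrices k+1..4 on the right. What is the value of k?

Adjacent pairs: W₁W₂ = 57·19·54 = 58482; W₂W₃ = 19·54·75 = 76950; W₃W₄ = 54·75·56 = 226800.
Length 3: W₁..W₃: k=1: 0+76950+57·19·75=158175; k=2: 58482+0+57·54·75=289332 → min 158175 | W₂..W₄: k=2: 0+226800+19·54·56=284256; k=3: 76950+0+19·75·56=156750 → min 156750.
Top-level splits: k=1: (W₁..W₁)·(W₂..W₄) → 0+156750+57·19·56 = 217398; k=2: (W₁..W₂)·(W₃..W₄) → 58482+226800+57·54·56 = 457650; k=3: (W₁..W₃)·(W₄..W₄) → 158175+0+57·75·56 = 397575.
Best split is after W₁, i.e. k = 1.

1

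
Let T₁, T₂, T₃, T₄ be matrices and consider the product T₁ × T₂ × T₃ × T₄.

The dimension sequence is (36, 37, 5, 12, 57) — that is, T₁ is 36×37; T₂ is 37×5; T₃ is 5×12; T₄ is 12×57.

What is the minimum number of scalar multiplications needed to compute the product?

Adjacent pairs: T₁T₂ = 36·37·5 = 6660; T₂T₃ = 37·5·12 = 2220; T₃T₄ = 5·12·57 = 3420.
Length 3: T₁..T₃: k=1: 0+2220+36·37·12=18204; k=2: 6660+0+36·5·12=8820 → min 8820 | T₂..T₄: k=2: 0+3420+37·5·57=13965; k=3: 2220+0+37·12·57=27528 → min 13965.
Length 4: T₁..T₄: k=1: 0+13965+36·37·57=89889; k=2: 6660+3420+36·5·57=20340; k=3: 8820+0+36·12·57=33444 → min 20340.
Optimal order: ((T₁ × T₂) × (T₃ × T₄)) with cost 20340.

20340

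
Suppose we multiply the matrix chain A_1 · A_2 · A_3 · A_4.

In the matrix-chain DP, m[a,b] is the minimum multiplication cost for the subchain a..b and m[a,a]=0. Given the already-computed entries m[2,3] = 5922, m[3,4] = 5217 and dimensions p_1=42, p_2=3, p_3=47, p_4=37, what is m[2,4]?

9879

m[2,4] = min over k∈[2,3] of m[2,k]+m[k+1,4]+p_{1}·p_k·p_{4}.
k=2: 0 + 5217 + 42·3·37 = 9879; k=3: 5922 + 0 + 42·47·37 = 78960.
Minimum: 9879 at k=2.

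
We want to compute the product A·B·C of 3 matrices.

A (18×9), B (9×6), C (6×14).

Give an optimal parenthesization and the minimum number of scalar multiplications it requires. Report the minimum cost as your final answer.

(A·(B·C)): cost 3024.
((A·B)·C): cost 2484.
Optimal: ((A·B)·C) with cost 2484.

2484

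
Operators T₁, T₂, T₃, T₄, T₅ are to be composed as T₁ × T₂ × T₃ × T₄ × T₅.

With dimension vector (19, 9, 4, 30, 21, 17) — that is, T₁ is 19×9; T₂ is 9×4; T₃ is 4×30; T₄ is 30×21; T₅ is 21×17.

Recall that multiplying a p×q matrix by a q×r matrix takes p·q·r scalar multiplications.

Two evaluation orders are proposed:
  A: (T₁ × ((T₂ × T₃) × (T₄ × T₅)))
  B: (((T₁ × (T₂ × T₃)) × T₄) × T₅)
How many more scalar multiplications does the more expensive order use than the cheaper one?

Order A = (T₁ × ((T₂ × T₃) × (T₄ × T₅))): (T₂ × T₃): 9×4 by 4×30 → 9×30, cost 9·4·30 = 1080; (T₄ × T₅): 30×21 by 21×17 → 30×17, cost 30·21·17 = 10710; ((T₂ × T₃) × (T₄ × T₅)): 9×30 by 30×17 → 9×17, cost 9·30·17 = 4590; cumulative 16380; (T₁ × ((T₂ × T₃) × (T₄ × T₅))): 19×9 by 9×17 → 19×17, cost 19·9·17 = 2907; cumulative 19287. Total 19287.
Order B = (((T₁ × (T₂ × T₃)) × T₄) × T₅): (T₂ × T₃): 9×4 by 4×30 → 9×30, cost 9·4·30 = 1080; (T₁ × (T₂ × T₃)): 19×9 by 9×30 → 19×30, cost 19·9·30 = 5130; cumulative 6210; ((T₁ × (T₂ × T₃)) × T₄): 19×30 by 30×21 → 19×21, cost 19·30·21 = 11970; cumulative 18180; (((T₁ × (T₂ × T₃)) × T₄) × T₅): 19×21 by 21×17 → 19×17, cost 19·21·17 = 6783; cumulative 24963. Total 24963.
Difference: |19287 − 24963| = 5676.

5676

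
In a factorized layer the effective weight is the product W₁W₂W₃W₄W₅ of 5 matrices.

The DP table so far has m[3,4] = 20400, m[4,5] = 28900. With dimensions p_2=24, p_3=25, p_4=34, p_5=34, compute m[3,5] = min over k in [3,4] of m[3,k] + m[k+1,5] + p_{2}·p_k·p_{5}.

m[3,5] = min over k∈[3,4] of m[3,k]+m[k+1,5]+p_{2}·p_k·p_{5}.
k=3: 0 + 28900 + 24·25·34 = 49300; k=4: 20400 + 0 + 24·34·34 = 48144.
Minimum: 48144 at k=4.

48144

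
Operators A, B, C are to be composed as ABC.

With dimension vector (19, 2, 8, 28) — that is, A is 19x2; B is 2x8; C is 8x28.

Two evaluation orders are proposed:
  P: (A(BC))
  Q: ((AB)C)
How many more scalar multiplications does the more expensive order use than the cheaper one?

Order P = (A(BC)): (BC): 2×8 by 8×28 → 2×28, cost 2·8·28 = 448; (A(BC)): 19×2 by 2×28 → 19×28, cost 19·2·28 = 1064; cumulative 1512. Total 1512.
Order Q = ((AB)C): (AB): 19×2 by 2×8 → 19×8, cost 19·2·8 = 304; ((AB)C): 19×8 by 8×28 → 19×28, cost 19·8·28 = 4256; cumulative 4560. Total 4560.
Difference: |1512 − 4560| = 3048.

3048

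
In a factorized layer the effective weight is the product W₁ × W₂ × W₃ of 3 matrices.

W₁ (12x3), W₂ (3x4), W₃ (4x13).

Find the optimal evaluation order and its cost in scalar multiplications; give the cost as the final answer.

(W₁ × (W₂ × W₃)): cost 624.
((W₁ × W₂) × W₃): cost 768.
Optimal: (W₁ × (W₂ × W₃)) with cost 624.

624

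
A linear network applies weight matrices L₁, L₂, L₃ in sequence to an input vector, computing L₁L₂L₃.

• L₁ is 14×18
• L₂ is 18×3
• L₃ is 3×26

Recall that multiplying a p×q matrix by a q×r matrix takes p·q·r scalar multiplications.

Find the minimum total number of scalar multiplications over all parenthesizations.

1848

Order (L₁(L₂L₃)): (L₂L₃): 18×3 by 3×26 → 18×26, cost 18·3·26 = 1404; (L₁(L₂L₃)): 14×18 by 18×26 → 14×26, cost 14·18·26 = 6552; cumulative 7956. Total 7956.
Order ((L₁L₂)L₃): (L₁L₂): 14×18 by 18×3 → 14×3, cost 14·18·3 = 756; ((L₁L₂)L₃): 14×3 by 3×26 → 14×26, cost 14·3·26 = 1092; cumulative 1848. Total 1848.
Minimum: 1848.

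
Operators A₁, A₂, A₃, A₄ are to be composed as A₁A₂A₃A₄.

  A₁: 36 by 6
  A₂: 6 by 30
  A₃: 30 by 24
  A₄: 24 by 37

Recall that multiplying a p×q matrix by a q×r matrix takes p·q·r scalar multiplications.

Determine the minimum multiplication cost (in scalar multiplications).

17640

Adjacent pairs: A₁A₂ = 36·6·30 = 6480; A₂A₃ = 6·30·24 = 4320; A₃A₄ = 30·24·37 = 26640.
Length 3: A₁..A₃: k=1: 0+4320+36·6·24=9504; k=2: 6480+0+36·30·24=32400 → min 9504 | A₂..A₄: k=2: 0+26640+6·30·37=33300; k=3: 4320+0+6·24·37=9648 → min 9648.
Length 4: A₁..A₄: k=1: 0+9648+36·6·37=17640; k=2: 6480+26640+36·30·37=73080; k=3: 9504+0+36·24·37=41472 → min 17640.
Optimal order: (A₁((A₂A₃)A₄)) with cost 17640.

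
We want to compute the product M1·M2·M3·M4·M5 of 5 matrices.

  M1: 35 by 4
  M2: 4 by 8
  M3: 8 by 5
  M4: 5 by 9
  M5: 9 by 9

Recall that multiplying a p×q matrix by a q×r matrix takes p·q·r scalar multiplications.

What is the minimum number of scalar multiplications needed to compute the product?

1924

Adjacent pairs: M1M2 = 35·4·8 = 1120; M2M3 = 4·8·5 = 160; M3M4 = 8·5·9 = 360; M4M5 = 5·9·9 = 405.
Length 3: M1..M3: k=1: 0+160+35·4·5=860; k=2: 1120+0+35·8·5=2520 → min 860 | M2..M4: k=2: 0+360+4·8·9=648; k=3: 160+0+4·5·9=340 → min 340 | M3..M5: k=3: 0+405+8·5·9=765; k=4: 360+0+8·9·9=1008 → min 765.
Length 4: M1..M4: k=1: 0+340+35·4·9=1600; k=2: 1120+360+35·8·9=4000; k=3: 860+0+35·5·9=2435 → min 1600 | M2..M5: k=2: 0+765+4·8·9=1053; k=3: 160+405+4·5·9=745; k=4: 340+0+4·9·9=664 → min 664.
Length 5: M1..M5: k=1: 0+664+35·4·9=1924; k=2: 1120+765+35·8·9=4405; k=3: 860+405+35·5·9=2840; k=4: 1600+0+35·9·9=4435 → min 1924.
Optimal order: (M1·(((M2·M3)·M4)·M5)) with cost 1924.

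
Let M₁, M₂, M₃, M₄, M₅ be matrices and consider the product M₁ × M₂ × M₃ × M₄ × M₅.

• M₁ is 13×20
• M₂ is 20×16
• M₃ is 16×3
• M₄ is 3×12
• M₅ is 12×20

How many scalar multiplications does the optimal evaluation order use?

Adjacent pairs: M₁M₂ = 13·20·16 = 4160; M₂M₃ = 20·16·3 = 960; M₃M₄ = 16·3·12 = 576; M₄M₅ = 3·12·20 = 720.
Length 3: M₁..M₃: k=1: 0+960+13·20·3=1740; k=2: 4160+0+13·16·3=4784 → min 1740 | M₂..M₄: k=2: 0+576+20·16·12=4416; k=3: 960+0+20·3·12=1680 → min 1680 | M₃..M₅: k=3: 0+720+16·3·20=1680; k=4: 576+0+16·12·20=4416 → min 1680.
Length 4: M₁..M₄: k=1: 0+1680+13·20·12=4800; k=2: 4160+576+13·16·12=7232; k=3: 1740+0+13·3·12=2208 → min 2208 | M₂..M₅: k=2: 0+1680+20·16·20=8080; k=3: 960+720+20·3·20=2880; k=4: 1680+0+20·12·20=6480 → min 2880.
Length 5: M₁..M₅: k=1: 0+2880+13·20·20=8080; k=2: 4160+1680+13·16·20=10000; k=3: 1740+720+13·3·20=3240; k=4: 2208+0+13·12·20=5328 → min 3240.
Optimal order: ((M₁ × (M₂ × M₃)) × (M₄ × M₅)) with cost 3240.

3240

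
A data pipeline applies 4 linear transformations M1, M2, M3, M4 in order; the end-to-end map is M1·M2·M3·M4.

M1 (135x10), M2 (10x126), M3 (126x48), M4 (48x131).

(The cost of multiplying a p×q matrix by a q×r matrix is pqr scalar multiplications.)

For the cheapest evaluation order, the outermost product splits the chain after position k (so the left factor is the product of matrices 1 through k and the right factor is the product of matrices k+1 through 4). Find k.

1

Adjacent pairs: M1M2 = 135·10·126 = 170100; M2M3 = 10·126·48 = 60480; M3M4 = 126·48·131 = 792288.
Length 3: M1..M3: k=1: 0+60480+135·10·48=125280; k=2: 170100+0+135·126·48=986580 → min 125280 | M2..M4: k=2: 0+792288+10·126·131=957348; k=3: 60480+0+10·48·131=123360 → min 123360.
Top-level splits: k=1: (M1..M1)·(M2..M4) → 0+123360+135·10·131 = 300210; k=2: (M1..M2)·(M3..M4) → 170100+792288+135·126·131 = 3190698; k=3: (M1..M3)·(M4..M4) → 125280+0+135·48·131 = 974160.
Best split is after M1, i.e. k = 1.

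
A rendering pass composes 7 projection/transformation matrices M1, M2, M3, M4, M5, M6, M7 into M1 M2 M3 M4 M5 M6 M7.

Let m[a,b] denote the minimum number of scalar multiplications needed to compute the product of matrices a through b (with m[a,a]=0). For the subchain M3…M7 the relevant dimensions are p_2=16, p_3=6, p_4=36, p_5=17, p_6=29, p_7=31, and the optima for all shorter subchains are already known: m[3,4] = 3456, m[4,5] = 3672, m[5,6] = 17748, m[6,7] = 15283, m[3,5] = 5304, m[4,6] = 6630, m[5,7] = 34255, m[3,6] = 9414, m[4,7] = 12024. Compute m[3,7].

m[3,7] = min over k∈[3,6] of m[3,k]+m[k+1,7]+p_{2}·p_k·p_{7}.
k=3: 0 + 12024 + 16·6·31 = 15000; k=4: 3456 + 34255 + 16·36·31 = 55567; k=5: 5304 + 15283 + 16·17·31 = 29019; k=6: 9414 + 0 + 16·29·31 = 23798.
Minimum: 15000 at k=3.

15000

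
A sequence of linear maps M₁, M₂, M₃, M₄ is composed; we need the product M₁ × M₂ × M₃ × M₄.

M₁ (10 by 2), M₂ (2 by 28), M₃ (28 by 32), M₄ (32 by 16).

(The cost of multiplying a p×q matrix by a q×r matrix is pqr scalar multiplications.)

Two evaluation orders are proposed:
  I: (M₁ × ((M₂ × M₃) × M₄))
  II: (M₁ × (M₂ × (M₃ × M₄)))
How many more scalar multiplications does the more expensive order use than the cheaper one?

12416

Order I = (M₁ × ((M₂ × M₃) × M₄)): (M₂ × M₃): 2×28 by 28×32 → 2×32, cost 2·28·32 = 1792; ((M₂ × M₃) × M₄): 2×32 by 32×16 → 2×16, cost 2·32·16 = 1024; cumulative 2816; (M₁ × ((M₂ × M₃) × M₄)): 10×2 by 2×16 → 10×16, cost 10·2·16 = 320; cumulative 3136. Total 3136.
Order II = (M₁ × (M₂ × (M₃ × M₄))): (M₃ × M₄): 28×32 by 32×16 → 28×16, cost 28·32·16 = 14336; (M₂ × (M₃ × M₄)): 2×28 by 28×16 → 2×16, cost 2·28·16 = 896; cumulative 15232; (M₁ × (M₂ × (M₃ × M₄))): 10×2 by 2×16 → 10×16, cost 10·2·16 = 320; cumulative 15552. Total 15552.
Difference: |3136 − 15552| = 12416.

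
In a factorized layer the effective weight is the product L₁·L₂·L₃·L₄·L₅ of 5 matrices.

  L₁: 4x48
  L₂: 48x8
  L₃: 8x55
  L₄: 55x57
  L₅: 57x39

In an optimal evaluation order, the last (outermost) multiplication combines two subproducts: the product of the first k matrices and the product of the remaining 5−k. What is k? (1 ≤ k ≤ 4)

Adjacent pairs: L₁L₂ = 4·48·8 = 1536; L₂L₃ = 48·8·55 = 21120; L₃L₄ = 8·55·57 = 25080; L₄L₅ = 55·57·39 = 122265.
Length 3: L₁..L₃: k=1: 0+21120+4·48·55=31680; k=2: 1536+0+4·8·55=3296 → min 3296 | L₂..L₄: k=2: 0+25080+48·8·57=46968; k=3: 21120+0+48·55·57=171600 → min 46968 | L₃..L₅: k=3: 0+122265+8·55·39=139425; k=4: 25080+0+8·57·39=42864 → min 42864.
Length 4: L₁..L₄: k=1: 0+46968+4·48·57=57912; k=2: 1536+25080+4·8·57=28440; k=3: 3296+0+4·55·57=15836 → min 15836 | L₂..L₅: k=2: 0+42864+48·8·39=57840; k=3: 21120+122265+48·55·39=246345; k=4: 46968+0+48·57·39=153672 → min 57840.
Top-level splits: k=1: (L₁..L₁)·(L₂..L₅) → 0+57840+4·48·39 = 65328; k=2: (L₁..L₂)·(L₃..L₅) → 1536+42864+4·8·39 = 45648; k=3: (L₁..L₃)·(L₄..L₅) → 3296+122265+4·55·39 = 134141; k=4: (L₁..L₄)·(L₅..L₅) → 15836+0+4·57·39 = 24728.
Best split is after L₄, i.e. k = 4.

4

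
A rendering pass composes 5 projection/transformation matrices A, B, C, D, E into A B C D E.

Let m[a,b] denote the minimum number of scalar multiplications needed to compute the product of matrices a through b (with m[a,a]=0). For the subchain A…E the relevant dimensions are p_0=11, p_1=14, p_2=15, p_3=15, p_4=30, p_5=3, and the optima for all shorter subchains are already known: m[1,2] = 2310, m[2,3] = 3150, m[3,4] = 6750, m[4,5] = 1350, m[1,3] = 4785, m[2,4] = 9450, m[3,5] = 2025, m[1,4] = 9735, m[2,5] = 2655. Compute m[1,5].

m[1,5] = min over k∈[1,4] of m[1,k]+m[k+1,5]+p_{0}·p_k·p_{5}.
k=1: 0 + 2655 + 11·14·3 = 3117; k=2: 2310 + 2025 + 11·15·3 = 4830; k=3: 4785 + 1350 + 11·15·3 = 6630; k=4: 9735 + 0 + 11·30·3 = 10725.
Minimum: 3117 at k=1.

3117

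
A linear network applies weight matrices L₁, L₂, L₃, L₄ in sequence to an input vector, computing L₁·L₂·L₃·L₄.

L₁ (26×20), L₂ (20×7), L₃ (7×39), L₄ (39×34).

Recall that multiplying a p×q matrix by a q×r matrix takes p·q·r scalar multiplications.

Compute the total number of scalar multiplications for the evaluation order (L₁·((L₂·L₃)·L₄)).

(L₂·L₃): 20×7 by 7×39 → 20×39, cost 20·7·39 = 5460
((L₂·L₃)·L₄): 20×39 by 39×34 → 20×34, cost 20·39·34 = 26520; cumulative 31980
(L₁·((L₂·L₃)·L₄)): 26×20 by 20×34 → 26×34, cost 26·20·34 = 17680; cumulative 49660
Total: 49660 scalar multiplications.

49660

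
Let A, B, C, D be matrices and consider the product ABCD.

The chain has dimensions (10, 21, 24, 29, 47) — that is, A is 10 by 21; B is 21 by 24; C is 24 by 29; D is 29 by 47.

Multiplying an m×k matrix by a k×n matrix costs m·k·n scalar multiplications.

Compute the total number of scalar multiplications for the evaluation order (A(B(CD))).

66270

(CD): 24×29 by 29×47 → 24×47, cost 24·29·47 = 32712
(B(CD)): 21×24 by 24×47 → 21×47, cost 21·24·47 = 23688; cumulative 56400
(A(B(CD))): 10×21 by 21×47 → 10×47, cost 10·21·47 = 9870; cumulative 66270
Total: 66270 scalar multiplications.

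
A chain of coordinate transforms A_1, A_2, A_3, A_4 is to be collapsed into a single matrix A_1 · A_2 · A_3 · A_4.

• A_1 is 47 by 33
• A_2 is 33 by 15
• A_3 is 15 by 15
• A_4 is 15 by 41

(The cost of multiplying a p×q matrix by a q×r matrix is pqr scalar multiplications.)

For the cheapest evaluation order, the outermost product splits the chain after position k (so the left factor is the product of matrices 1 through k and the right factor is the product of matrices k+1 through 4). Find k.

3

Adjacent pairs: A_1A_2 = 47·33·15 = 23265; A_2A_3 = 33·15·15 = 7425; A_3A_4 = 15·15·41 = 9225.
Length 3: A_1..A_3: k=1: 0+7425+47·33·15=30690; k=2: 23265+0+47·15·15=33840 → min 30690 | A_2..A_4: k=2: 0+9225+33·15·41=29520; k=3: 7425+0+33·15·41=27720 → min 27720.
Top-level splits: k=1: (A_1..A_1)·(A_2..A_4) → 0+27720+47·33·41 = 91311; k=2: (A_1..A_2)·(A_3..A_4) → 23265+9225+47·15·41 = 61395; k=3: (A_1..A_3)·(A_4..A_4) → 30690+0+47·15·41 = 59595.
Best split is after A_3, i.e. k = 3.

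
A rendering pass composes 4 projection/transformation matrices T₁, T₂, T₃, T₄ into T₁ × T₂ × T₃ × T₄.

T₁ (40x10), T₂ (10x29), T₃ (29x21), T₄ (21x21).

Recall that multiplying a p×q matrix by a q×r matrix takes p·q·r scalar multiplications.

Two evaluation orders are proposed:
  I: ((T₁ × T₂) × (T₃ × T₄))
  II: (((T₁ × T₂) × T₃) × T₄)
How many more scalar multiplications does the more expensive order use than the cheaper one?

Order I = ((T₁ × T₂) × (T₃ × T₄)): (T₁ × T₂): 40×10 by 10×29 → 40×29, cost 40·10·29 = 11600; (T₃ × T₄): 29×21 by 21×21 → 29×21, cost 29·21·21 = 12789; ((T₁ × T₂) × (T₃ × T₄)): 40×29 by 29×21 → 40×21, cost 40·29·21 = 24360; cumulative 48749. Total 48749.
Order II = (((T₁ × T₂) × T₃) × T₄): (T₁ × T₂): 40×10 by 10×29 → 40×29, cost 40·10·29 = 11600; ((T₁ × T₂) × T₃): 40×29 by 29×21 → 40×21, cost 40·29·21 = 24360; cumulative 35960; (((T₁ × T₂) × T₃) × T₄): 40×21 by 21×21 → 40×21, cost 40·21·21 = 17640; cumulative 53600. Total 53600.
Difference: |48749 − 53600| = 4851.

4851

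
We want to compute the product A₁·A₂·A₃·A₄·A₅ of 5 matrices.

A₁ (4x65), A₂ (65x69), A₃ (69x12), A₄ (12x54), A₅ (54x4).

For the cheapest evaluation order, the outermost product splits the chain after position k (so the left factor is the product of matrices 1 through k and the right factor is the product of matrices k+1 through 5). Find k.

Adjacent pairs: A₁A₂ = 4·65·69 = 17940; A₂A₃ = 65·69·12 = 53820; A₃A₄ = 69·12·54 = 44712; A₄A₅ = 12·54·4 = 2592.
Length 3: A₁..A₃: k=1: 0+53820+4·65·12=56940; k=2: 17940+0+4·69·12=21252 → min 21252 | A₂..A₄: k=2: 0+44712+65·69·54=286902; k=3: 53820+0+65·12·54=95940 → min 95940 | A₃..A₅: k=3: 0+2592+69·12·4=5904; k=4: 44712+0+69·54·4=59616 → min 5904.
Length 4: A₁..A₄: k=1: 0+95940+4·65·54=109980; k=2: 17940+44712+4·69·54=77556; k=3: 21252+0+4·12·54=23844 → min 23844 | A₂..A₅: k=2: 0+5904+65·69·4=23844; k=3: 53820+2592+65·12·4=59532; k=4: 95940+0+65·54·4=109980 → min 23844.
Top-level splits: k=1: (A₁..A₁)·(A₂..A₅) → 0+23844+4·65·4 = 24884; k=2: (A₁..A₂)·(A₃..A₅) → 17940+5904+4·69·4 = 24948; k=3: (A₁..A₃)·(A₄..A₅) → 21252+2592+4·12·4 = 24036; k=4: (A₁..A₄)·(A₅..A₅) → 23844+0+4·54·4 = 24708.
Best split is after A₃, i.e. k = 3.

3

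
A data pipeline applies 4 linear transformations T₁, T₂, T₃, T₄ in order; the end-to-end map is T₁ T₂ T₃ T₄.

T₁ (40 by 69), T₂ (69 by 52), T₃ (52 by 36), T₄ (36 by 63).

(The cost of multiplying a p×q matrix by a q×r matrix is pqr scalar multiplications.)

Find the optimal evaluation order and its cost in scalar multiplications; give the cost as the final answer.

Adjacent pairs: T₁T₂ = 40·69·52 = 143520; T₂T₃ = 69·52·36 = 129168; T₃T₄ = 52·36·63 = 117936.
Length 3: T₁..T₃: k=1: 0+129168+40·69·36=228528; k=2: 143520+0+40·52·36=218400 → min 218400 | T₂..T₄: k=2: 0+117936+69·52·63=343980; k=3: 129168+0+69·36·63=285660 → min 285660.
Length 4: T₁..T₄: k=1: 0+285660+40·69·63=459540; k=2: 143520+117936+40·52·63=392496; k=3: 218400+0+40·36·63=309120 → min 309120.
Optimal parenthesization: (((T₁ T₂) T₃) T₄) with cost 309120.

309120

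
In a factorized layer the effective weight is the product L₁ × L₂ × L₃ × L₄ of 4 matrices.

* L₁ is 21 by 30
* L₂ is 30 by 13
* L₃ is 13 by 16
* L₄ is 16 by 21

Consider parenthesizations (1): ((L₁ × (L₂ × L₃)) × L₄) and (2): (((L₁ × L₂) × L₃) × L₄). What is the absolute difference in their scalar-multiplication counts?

3762

Order (1) = ((L₁ × (L₂ × L₃)) × L₄): (L₂ × L₃): 30×13 by 13×16 → 30×16, cost 30·13·16 = 6240; (L₁ × (L₂ × L₃)): 21×30 by 30×16 → 21×16, cost 21·30·16 = 10080; cumulative 16320; ((L₁ × (L₂ × L₃)) × L₄): 21×16 by 16×21 → 21×21, cost 21·16·21 = 7056; cumulative 23376. Total 23376.
Order (2) = (((L₁ × L₂) × L₃) × L₄): (L₁ × L₂): 21×30 by 30×13 → 21×13, cost 21·30·13 = 8190; ((L₁ × L₂) × L₃): 21×13 by 13×16 → 21×16, cost 21·13·16 = 4368; cumulative 12558; (((L₁ × L₂) × L₃) × L₄): 21×16 by 16×21 → 21×21, cost 21·16·21 = 7056; cumulative 19614. Total 19614.
Difference: |23376 − 19614| = 3762.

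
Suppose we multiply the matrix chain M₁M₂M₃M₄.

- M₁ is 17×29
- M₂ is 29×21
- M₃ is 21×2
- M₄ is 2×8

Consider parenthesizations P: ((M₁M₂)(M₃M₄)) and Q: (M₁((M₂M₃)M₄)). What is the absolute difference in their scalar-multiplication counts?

7919

Order P = ((M₁M₂)(M₃M₄)): (M₁M₂): 17×29 by 29×21 → 17×21, cost 17·29·21 = 10353; (M₃M₄): 21×2 by 2×8 → 21×8, cost 21·2·8 = 336; ((M₁M₂)(M₃M₄)): 17×21 by 21×8 → 17×8, cost 17·21·8 = 2856; cumulative 13545. Total 13545.
Order Q = (M₁((M₂M₃)M₄)): (M₂M₃): 29×21 by 21×2 → 29×2, cost 29·21·2 = 1218; ((M₂M₃)M₄): 29×2 by 2×8 → 29×8, cost 29·2·8 = 464; cumulative 1682; (M₁((M₂M₃)M₄)): 17×29 by 29×8 → 17×8, cost 17·29·8 = 3944; cumulative 5626. Total 5626.
Difference: |13545 − 5626| = 7919.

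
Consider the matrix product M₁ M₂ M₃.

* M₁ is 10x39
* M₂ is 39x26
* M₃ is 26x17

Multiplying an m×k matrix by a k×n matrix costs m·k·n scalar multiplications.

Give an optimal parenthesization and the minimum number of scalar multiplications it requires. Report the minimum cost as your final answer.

(M₁ (M₂ M₃)): cost 23868.
((M₁ M₂) M₃): cost 14560.
Optimal: ((M₁ M₂) M₃) with cost 14560.

14560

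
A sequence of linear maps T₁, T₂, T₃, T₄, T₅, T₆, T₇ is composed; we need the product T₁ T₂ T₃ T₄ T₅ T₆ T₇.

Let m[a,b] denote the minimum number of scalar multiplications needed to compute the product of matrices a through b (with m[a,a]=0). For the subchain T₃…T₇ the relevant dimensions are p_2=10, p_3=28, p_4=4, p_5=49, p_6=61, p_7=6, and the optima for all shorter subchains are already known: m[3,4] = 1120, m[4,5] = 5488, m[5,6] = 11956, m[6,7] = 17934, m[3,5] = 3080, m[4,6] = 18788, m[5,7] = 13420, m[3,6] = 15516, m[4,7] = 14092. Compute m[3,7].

14780

m[3,7] = min over k∈[3,6] of m[3,k]+m[k+1,7]+p_{2}·p_k·p_{7}.
k=3: 0 + 14092 + 10·28·6 = 15772; k=4: 1120 + 13420 + 10·4·6 = 14780; k=5: 3080 + 17934 + 10·49·6 = 23954; k=6: 15516 + 0 + 10·61·6 = 19176.
Minimum: 14780 at k=4.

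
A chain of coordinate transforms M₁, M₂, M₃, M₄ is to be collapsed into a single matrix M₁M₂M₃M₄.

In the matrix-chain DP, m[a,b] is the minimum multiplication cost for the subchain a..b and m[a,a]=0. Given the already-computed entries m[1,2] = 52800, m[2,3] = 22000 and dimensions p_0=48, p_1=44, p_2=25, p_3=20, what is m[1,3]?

64240

m[1,3] = min over k∈[1,2] of m[1,k]+m[k+1,3]+p_{0}·p_k·p_{3}.
k=1: 0 + 22000 + 48·44·20 = 64240; k=2: 52800 + 0 + 48·25·20 = 76800.
Minimum: 64240 at k=1.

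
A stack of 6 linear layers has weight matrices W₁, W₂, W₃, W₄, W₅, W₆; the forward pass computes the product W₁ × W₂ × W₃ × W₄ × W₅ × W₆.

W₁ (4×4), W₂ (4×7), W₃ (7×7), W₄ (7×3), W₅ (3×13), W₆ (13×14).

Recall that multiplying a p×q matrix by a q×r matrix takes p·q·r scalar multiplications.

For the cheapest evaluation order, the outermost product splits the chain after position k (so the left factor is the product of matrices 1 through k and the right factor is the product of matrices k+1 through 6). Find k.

4

Adjacent pairs: W₁W₂ = 4·4·7 = 112; W₂W₃ = 4·7·7 = 196; W₃W₄ = 7·7·3 = 147; W₄W₅ = 7·3·13 = 273; W₅W₆ = 3·13·14 = 546.
Length 3: W₁..W₃: k=1: 0+196+4·4·7=308; k=2: 112+0+4·7·7=308 → min 308 | W₂..W₄: k=2: 0+147+4·7·3=231; k=3: 196+0+4·7·3=280 → min 231 | W₃..W₅: k=3: 0+273+7·7·13=910; k=4: 147+0+7·3·13=420 → min 420 | W₄..W₆: k=4: 0+546+7·3·14=840; k=5: 273+0+7·13·14=1547 → min 840.
Length 4: W₁..W₄: k=1: 0+231+4·4·3=279; k=2: 112+147+4·7·3=343; k=3: 308+0+4·7·3=392 → min 279 | W₂..W₅: k=2: 0+420+4·7·13=784; k=3: 196+273+4·7·13=833; k=4: 231+0+4·3·13=387 → min 387 | W₃..W₆: k=3: 0+840+7·7·14=1526; k=4: 147+546+7·3·14=987; k=5: 420+0+7·13·14=1694 → min 987.
Length 5: W₁..W₅: k=1: 0+387+4·4·13=595; k=2: 112+420+4·7·13=896; k=3: 308+273+4·7·13=945; k=4: 279+0+4·3·13=435 → min 435 | W₂..W₆: k=2: 0+987+4·7·14=1379; k=3: 196+840+4·7·14=1428; k=4: 231+546+4·3·14=945; k=5: 387+0+4·13·14=1115 → min 945.
Top-level splits: k=1: (W₁..W₁)·(W₂..W₆) → 0+945+4·4·14 = 1169; k=2: (W₁..W₂)·(W₃..W₆) → 112+987+4·7·14 = 1491; k=3: (W₁..W₃)·(W₄..W₆) → 308+840+4·7·14 = 1540; k=4: (W₁..W₄)·(W₅..W₆) → 279+546+4·3·14 = 993; k=5: (W₁..W₅)·(W₆..W₆) → 435+0+4·13·14 = 1163.
Best split is after W₄, i.e. k = 4.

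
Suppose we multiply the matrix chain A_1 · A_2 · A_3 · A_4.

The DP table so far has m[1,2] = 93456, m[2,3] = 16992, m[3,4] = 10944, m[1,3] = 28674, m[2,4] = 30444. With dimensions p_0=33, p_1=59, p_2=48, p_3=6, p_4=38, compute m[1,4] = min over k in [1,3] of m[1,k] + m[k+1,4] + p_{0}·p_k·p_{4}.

m[1,4] = min over k∈[1,3] of m[1,k]+m[k+1,4]+p_{0}·p_k·p_{4}.
k=1: 0 + 30444 + 33·59·38 = 104430; k=2: 93456 + 10944 + 33·48·38 = 164592; k=3: 28674 + 0 + 33·6·38 = 36198.
Minimum: 36198 at k=3.

36198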